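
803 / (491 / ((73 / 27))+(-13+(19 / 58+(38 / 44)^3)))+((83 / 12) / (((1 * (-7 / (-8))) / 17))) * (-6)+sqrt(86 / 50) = -21447577423852 / 26757617789+sqrt(43) / 5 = -800.24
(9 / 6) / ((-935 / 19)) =-57 / 1870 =-0.03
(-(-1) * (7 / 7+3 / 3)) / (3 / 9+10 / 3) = 6 / 11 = 0.55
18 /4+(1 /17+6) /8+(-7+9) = 987 /136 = 7.26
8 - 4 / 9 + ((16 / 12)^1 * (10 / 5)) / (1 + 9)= 352 / 45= 7.82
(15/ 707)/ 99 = 5/ 23331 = 0.00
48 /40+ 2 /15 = 4 /3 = 1.33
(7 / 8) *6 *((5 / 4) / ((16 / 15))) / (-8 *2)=-1575 / 4096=-0.38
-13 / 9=-1.44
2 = 2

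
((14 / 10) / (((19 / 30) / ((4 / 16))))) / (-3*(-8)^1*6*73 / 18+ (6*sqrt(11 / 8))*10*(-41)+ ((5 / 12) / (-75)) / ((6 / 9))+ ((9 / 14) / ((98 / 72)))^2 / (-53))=-3615389782418665692000*sqrt(22) / 84887204599306497022651109 - 3433076890999089958260 / 84887204599306497022651109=-0.00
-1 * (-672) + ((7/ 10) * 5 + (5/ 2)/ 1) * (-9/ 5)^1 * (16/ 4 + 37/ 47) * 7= 14574/ 47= 310.09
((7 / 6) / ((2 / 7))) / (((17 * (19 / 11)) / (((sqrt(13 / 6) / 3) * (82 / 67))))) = 22099 * sqrt(78) / 2337228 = 0.08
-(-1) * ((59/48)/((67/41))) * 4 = 3.01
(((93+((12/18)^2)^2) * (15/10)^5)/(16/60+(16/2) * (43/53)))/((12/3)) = 18004365/687616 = 26.18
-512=-512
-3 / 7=-0.43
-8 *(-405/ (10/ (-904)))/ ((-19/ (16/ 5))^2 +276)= -74981376/ 79681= -941.02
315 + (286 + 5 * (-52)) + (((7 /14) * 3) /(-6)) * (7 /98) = 19095 /56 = 340.98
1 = 1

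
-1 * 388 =-388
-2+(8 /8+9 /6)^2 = 4.25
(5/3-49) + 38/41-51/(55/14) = -401762/6765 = -59.39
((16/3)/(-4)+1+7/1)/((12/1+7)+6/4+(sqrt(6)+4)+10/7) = 33880/130593 - 3920 *sqrt(6)/391779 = 0.23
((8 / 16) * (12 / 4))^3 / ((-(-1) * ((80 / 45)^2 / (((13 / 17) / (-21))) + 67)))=-9477 / 55576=-0.17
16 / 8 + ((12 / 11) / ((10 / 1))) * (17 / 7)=2.26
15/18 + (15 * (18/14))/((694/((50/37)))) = 469615/539238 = 0.87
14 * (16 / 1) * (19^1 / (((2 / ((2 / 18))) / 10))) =21280 / 9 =2364.44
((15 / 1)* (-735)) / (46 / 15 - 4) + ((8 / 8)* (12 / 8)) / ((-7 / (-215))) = 11858.57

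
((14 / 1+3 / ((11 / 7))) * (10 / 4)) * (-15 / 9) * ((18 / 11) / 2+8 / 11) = -74375 / 726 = -102.44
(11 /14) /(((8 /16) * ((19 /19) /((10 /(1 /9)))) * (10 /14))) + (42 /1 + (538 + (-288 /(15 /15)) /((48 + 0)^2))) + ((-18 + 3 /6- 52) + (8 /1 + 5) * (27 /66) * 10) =67017 /88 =761.56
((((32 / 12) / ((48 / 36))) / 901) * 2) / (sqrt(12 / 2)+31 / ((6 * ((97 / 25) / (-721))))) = -1300828200 / 281316948921181-1354896 * sqrt(6) / 281316948921181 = -0.00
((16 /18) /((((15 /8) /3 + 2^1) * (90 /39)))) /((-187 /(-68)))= 0.05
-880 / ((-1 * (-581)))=-880 / 581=-1.51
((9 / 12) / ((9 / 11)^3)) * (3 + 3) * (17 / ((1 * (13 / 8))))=90508 / 1053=85.95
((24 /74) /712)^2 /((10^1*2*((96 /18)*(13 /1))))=27 /180441647360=0.00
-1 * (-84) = 84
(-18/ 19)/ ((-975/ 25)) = 6/ 247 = 0.02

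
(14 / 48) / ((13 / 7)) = 49 / 312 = 0.16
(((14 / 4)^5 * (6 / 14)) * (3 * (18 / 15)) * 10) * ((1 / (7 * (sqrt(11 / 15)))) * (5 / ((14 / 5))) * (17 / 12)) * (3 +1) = 187425 * sqrt(165) / 176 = 13679.08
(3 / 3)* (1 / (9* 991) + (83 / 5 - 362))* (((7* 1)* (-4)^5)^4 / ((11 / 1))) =-40663087136084756267008 / 490545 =-82893694026205050.03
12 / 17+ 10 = 182 / 17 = 10.71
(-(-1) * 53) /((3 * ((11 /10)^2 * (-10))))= -1.46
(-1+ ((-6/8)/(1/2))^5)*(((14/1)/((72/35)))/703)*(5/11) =-30625/809856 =-0.04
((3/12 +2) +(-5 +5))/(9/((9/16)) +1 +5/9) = 81/632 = 0.13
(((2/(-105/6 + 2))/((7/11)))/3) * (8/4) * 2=-176/651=-0.27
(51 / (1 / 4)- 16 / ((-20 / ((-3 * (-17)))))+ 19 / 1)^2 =1739761 / 25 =69590.44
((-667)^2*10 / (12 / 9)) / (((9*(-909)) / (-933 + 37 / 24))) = 49727467975 / 130896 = 379900.59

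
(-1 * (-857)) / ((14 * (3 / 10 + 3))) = 18.55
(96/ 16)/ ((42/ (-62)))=-62/ 7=-8.86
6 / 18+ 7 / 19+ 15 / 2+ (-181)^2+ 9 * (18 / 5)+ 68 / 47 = 878793671 / 26790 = 32803.05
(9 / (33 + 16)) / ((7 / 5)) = 45 / 343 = 0.13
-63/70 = -9/10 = -0.90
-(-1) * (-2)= -2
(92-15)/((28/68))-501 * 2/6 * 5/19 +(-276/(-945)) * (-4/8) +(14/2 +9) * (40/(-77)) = 8861056/65835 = 134.59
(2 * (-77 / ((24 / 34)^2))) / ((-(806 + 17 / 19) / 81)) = 3805263 / 122648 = 31.03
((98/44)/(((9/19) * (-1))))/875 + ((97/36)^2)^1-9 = -3110201/1782000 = -1.75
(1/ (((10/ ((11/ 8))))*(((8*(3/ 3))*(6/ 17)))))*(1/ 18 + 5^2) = 84337/ 69120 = 1.22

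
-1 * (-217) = 217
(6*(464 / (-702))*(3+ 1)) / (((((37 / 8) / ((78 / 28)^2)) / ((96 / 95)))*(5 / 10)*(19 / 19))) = -9265152 / 172235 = -53.79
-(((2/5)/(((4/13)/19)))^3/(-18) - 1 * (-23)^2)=24591223/18000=1366.18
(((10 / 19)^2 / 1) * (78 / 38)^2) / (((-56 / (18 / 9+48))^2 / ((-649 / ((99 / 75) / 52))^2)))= 3883626601562500 / 6385729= 608172786.78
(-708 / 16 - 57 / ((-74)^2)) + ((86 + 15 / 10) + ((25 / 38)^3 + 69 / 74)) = 3339582773 / 75119768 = 44.46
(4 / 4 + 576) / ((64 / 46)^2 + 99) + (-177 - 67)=-12723147 / 53395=-238.28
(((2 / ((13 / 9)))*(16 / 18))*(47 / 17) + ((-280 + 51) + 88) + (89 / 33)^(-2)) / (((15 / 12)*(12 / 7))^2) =-2358164396 / 78774345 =-29.94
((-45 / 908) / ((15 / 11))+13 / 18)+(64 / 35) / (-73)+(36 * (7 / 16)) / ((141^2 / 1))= 15257903179 / 23061363570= 0.66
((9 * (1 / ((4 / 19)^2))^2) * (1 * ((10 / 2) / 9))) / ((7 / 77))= 7167655 / 256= 27998.65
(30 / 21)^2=100 / 49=2.04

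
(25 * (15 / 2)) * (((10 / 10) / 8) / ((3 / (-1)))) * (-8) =62.50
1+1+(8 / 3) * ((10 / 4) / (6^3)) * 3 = 113 / 54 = 2.09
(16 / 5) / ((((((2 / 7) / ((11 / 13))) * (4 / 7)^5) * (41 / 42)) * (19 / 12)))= 81530757 / 810160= 100.64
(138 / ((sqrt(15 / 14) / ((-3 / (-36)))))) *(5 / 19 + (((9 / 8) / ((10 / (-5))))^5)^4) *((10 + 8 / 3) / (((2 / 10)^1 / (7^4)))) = 333815308955326599088800161077 *sqrt(210) / 10880332376531662572355584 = 444604.38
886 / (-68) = -443 / 34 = -13.03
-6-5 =-11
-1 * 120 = -120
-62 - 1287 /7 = -1721 /7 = -245.86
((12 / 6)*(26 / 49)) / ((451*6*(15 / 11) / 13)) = 338 / 90405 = 0.00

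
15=15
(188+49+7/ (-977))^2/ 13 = 53611697764/ 12408877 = 4320.43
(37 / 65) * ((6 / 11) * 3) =666 / 715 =0.93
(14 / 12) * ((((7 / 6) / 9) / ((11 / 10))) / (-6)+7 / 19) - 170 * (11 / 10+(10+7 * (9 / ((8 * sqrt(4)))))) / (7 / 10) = -1298161511 / 355509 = -3651.56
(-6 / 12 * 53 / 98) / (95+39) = -53 / 26264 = -0.00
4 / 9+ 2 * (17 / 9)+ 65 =623 / 9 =69.22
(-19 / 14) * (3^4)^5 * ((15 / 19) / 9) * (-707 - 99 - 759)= 9094695979275 / 14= 649621141376.79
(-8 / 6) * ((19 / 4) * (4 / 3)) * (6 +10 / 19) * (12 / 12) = -496 / 9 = -55.11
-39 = -39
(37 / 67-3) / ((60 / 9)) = -123 / 335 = -0.37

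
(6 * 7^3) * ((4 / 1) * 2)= 16464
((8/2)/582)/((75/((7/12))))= 7/130950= 0.00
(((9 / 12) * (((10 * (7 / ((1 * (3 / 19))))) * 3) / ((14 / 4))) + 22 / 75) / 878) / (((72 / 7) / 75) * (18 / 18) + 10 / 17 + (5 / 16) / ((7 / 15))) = 0.23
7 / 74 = 0.09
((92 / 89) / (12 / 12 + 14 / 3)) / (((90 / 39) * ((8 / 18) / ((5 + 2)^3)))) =923013 / 15130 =61.01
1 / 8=0.12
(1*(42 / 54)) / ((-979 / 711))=-553 / 979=-0.56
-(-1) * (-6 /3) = -2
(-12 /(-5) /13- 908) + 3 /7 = -412861 /455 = -907.39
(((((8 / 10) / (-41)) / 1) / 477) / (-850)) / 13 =2 / 540262125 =0.00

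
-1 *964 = -964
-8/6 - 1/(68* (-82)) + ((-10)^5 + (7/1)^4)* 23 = -2244778.33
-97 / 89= -1.09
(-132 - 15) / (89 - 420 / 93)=-1519 / 873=-1.74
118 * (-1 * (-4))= 472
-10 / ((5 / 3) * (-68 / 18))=27 / 17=1.59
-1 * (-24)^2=-576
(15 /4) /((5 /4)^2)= 12 /5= 2.40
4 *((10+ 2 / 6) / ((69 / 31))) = 3844 / 207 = 18.57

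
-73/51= -1.43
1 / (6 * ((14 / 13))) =13 / 84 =0.15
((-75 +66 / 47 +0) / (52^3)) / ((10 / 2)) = -3459 / 33042880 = -0.00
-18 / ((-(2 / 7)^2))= 441 / 2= 220.50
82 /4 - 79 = -117 /2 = -58.50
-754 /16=-377 /8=-47.12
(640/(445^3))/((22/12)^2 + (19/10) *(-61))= -0.00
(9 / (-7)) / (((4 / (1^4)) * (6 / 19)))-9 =-561 / 56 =-10.02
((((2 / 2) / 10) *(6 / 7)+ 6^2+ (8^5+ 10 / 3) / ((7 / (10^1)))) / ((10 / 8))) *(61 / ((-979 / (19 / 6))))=-11403375502 / 1541925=-7395.54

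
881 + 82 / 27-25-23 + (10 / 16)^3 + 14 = 11754287 / 13824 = 850.28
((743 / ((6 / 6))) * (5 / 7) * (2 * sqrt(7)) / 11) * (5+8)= 96590 * sqrt(7) / 77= 3318.87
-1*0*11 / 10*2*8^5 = 0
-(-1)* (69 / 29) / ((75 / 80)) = 368 / 145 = 2.54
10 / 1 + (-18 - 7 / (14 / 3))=-19 / 2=-9.50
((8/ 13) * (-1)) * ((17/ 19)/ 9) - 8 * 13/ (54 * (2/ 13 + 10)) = -55207/ 220077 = -0.25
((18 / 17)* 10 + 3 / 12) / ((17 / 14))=8.93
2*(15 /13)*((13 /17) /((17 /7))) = 210 /289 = 0.73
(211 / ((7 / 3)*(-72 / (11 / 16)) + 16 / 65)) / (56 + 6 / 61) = -9202765 / 597289568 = -0.02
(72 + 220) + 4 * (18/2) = 328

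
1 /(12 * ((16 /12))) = 1 /16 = 0.06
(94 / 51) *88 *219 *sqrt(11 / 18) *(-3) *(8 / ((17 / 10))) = -24154240 *sqrt(22) / 289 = -392018.78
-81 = -81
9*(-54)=-486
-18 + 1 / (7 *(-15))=-1891 / 105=-18.01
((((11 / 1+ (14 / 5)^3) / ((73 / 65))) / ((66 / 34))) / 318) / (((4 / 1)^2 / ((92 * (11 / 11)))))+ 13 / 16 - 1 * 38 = -1885237457 / 51070800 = -36.91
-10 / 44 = -5 / 22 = -0.23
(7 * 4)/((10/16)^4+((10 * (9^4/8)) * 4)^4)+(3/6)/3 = 4743731683460713648753/28462390100764277763750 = 0.17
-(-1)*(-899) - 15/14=-12601/14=-900.07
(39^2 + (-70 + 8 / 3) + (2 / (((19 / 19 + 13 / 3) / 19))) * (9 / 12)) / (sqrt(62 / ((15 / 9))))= 239.21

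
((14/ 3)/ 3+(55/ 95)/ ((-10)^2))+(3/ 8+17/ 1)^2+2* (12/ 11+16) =1016142649/ 3009600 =337.63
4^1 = 4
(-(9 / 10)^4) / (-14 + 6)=6561 / 80000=0.08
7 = 7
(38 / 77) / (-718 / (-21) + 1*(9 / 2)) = 228 / 17875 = 0.01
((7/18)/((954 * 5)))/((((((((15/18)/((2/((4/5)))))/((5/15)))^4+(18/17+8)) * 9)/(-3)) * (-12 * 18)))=119/9513974880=0.00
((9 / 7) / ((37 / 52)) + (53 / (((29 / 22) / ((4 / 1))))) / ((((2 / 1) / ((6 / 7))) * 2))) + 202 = 1789646 / 7511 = 238.27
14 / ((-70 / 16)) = -16 / 5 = -3.20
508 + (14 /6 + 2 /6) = 1532 /3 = 510.67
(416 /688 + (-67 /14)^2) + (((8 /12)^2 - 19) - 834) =-62884937 /75852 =-829.05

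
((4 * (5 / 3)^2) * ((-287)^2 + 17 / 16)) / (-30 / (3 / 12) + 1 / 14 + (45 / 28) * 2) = -76878725 / 9804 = -7841.57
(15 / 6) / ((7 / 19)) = 95 / 14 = 6.79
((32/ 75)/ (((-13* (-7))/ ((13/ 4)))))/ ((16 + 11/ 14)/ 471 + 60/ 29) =72848/ 10061375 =0.01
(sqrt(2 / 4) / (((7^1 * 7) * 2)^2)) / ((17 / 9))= 9 * sqrt(2) / 326536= 0.00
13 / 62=0.21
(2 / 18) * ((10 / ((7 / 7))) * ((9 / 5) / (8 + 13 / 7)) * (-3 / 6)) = -0.10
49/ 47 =1.04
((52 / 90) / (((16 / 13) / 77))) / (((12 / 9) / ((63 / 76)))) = 273273 / 12160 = 22.47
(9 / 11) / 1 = 0.82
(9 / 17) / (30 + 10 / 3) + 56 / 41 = 96307 / 69700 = 1.38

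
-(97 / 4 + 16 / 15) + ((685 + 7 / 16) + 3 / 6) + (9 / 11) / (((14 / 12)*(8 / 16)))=12234193 / 18480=662.02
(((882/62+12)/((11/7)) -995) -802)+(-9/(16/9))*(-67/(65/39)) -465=-55700259/27280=-2041.80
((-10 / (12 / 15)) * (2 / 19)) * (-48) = 1200 / 19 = 63.16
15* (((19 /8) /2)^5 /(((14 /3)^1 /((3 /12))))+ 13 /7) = 1747203015 /58720256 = 29.75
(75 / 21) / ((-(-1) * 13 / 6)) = 1.65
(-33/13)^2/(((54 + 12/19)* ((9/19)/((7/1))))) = 305767/175422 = 1.74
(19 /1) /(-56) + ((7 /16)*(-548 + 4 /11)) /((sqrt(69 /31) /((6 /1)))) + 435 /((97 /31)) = 753317 /5432 - 5271*sqrt(2139) /253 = -824.88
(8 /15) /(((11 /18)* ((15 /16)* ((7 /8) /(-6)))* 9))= -4096 /5775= -0.71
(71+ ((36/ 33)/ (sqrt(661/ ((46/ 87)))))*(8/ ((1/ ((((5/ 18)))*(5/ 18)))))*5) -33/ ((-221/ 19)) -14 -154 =-20810/ 221+ 1000*sqrt(2645322)/ 17079579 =-94.07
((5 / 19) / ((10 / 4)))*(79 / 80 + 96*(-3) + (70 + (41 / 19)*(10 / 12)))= -981377 / 43320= -22.65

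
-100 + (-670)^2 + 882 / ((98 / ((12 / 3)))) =448836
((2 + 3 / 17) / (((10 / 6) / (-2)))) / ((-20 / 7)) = 777 / 850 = 0.91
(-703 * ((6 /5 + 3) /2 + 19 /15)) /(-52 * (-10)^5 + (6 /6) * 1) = -71003 /156000030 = -0.00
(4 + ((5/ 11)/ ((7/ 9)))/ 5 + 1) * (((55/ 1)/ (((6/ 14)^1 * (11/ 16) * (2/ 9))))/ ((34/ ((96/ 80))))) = 28368/ 187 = 151.70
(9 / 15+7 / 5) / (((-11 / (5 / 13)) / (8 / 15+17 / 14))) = -367 / 3003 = -0.12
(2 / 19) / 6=1 / 57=0.02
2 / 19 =0.11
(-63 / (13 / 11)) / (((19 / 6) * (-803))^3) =13608 / 4197184939519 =0.00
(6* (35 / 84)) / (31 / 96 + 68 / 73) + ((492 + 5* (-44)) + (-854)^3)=-5475347671752 / 8791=-622835590.01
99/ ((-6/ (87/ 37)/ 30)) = -43065/ 37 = -1163.92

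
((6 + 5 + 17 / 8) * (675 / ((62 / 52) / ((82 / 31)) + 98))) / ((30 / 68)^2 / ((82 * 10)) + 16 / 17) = 275453703000 / 2881675913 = 95.59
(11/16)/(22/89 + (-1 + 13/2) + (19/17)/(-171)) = 149787/1250728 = 0.12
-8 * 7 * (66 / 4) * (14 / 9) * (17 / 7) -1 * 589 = -12239 / 3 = -4079.67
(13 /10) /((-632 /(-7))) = 91 /6320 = 0.01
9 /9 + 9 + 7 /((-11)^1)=103 /11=9.36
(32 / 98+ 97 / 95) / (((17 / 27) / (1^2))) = 9963 / 4655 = 2.14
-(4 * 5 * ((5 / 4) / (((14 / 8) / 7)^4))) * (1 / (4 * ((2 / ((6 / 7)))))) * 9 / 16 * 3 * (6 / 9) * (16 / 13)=-86400 / 91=-949.45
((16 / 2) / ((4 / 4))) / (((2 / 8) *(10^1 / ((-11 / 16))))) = -11 / 5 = -2.20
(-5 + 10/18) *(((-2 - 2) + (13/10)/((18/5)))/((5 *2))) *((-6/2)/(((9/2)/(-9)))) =262/27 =9.70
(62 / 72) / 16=31 / 576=0.05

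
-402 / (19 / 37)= -14874 / 19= -782.84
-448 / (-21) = 64 / 3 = 21.33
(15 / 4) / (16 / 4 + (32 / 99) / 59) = 87615 / 93584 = 0.94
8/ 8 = 1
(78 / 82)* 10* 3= 1170 / 41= 28.54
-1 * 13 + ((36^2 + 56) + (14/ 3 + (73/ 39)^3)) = 80093980/ 59319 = 1350.22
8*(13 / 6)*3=52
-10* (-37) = 370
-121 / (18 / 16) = -968 / 9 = -107.56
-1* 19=-19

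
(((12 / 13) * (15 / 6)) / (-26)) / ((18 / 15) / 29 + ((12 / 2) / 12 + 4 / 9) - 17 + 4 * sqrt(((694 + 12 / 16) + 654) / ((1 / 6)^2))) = -1226178000 * sqrt(5395) / 894083896735679 - 1636352550 / 894083896735679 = -0.00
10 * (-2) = -20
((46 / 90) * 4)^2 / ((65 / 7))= 59248 / 131625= 0.45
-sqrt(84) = -9.17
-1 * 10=-10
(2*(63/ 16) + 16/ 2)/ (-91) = -127/ 728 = -0.17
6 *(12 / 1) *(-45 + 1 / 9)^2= 1305728 / 9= 145080.89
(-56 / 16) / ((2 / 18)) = -63 / 2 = -31.50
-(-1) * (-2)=-2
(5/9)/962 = 0.00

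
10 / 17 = 0.59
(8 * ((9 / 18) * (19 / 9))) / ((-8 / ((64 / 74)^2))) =-9728 / 12321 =-0.79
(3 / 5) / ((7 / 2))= 6 / 35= 0.17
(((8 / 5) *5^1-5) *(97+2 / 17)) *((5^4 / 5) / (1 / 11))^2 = 9364265625 / 17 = 550839154.41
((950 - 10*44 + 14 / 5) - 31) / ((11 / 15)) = 657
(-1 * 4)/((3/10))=-40/3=-13.33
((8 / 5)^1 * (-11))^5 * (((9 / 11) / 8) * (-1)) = 172712.26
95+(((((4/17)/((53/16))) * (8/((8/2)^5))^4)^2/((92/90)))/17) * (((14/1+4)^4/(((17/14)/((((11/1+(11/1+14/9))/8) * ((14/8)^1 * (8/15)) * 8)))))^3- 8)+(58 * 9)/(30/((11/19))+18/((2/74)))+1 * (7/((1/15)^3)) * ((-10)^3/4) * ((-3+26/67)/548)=14626265182293563849667285075770250193/517802565499399870346976611532800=28246.80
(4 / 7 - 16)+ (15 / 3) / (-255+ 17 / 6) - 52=-714346 / 10591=-67.45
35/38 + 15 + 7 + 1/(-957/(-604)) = 856499/36366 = 23.55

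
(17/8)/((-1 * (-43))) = 17/344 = 0.05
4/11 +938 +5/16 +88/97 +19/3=48446069/51216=945.92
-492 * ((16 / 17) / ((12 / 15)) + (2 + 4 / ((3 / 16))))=-205000 / 17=-12058.82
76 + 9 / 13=997 / 13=76.69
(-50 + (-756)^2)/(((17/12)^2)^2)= 11850333696/83521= 141884.48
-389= -389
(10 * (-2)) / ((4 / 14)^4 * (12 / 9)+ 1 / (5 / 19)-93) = 360150 / 1606109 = 0.22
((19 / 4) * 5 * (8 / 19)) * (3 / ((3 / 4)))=40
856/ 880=107/ 110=0.97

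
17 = 17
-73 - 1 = -74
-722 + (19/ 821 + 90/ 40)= -2363583/ 3284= -719.73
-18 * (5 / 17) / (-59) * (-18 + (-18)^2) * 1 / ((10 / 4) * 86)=0.13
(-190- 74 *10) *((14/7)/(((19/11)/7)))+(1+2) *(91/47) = -6726153/893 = -7532.09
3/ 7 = 0.43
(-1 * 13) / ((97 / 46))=-598 / 97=-6.16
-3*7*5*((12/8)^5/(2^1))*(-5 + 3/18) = 246645/128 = 1926.91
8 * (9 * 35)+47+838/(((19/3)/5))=3228.58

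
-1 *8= -8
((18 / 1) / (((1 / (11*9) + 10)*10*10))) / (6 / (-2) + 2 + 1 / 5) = -891 / 39640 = -0.02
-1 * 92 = -92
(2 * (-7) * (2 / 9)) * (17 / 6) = -8.81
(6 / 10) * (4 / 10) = 6 / 25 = 0.24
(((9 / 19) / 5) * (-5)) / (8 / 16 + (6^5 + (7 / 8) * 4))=-0.00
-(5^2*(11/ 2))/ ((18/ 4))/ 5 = -55/ 9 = -6.11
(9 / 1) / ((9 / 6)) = 6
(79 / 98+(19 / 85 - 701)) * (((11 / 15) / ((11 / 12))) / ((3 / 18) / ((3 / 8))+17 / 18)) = -209907108 / 520625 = -403.18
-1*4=-4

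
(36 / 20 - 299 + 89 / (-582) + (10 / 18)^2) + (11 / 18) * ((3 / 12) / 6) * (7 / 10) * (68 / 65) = -6067699021 / 20428200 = -297.03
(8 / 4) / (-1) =-2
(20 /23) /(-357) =-20 /8211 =-0.00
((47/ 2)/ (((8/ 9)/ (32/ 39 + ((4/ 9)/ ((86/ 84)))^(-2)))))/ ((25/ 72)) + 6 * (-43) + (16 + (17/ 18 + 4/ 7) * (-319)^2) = 154481.26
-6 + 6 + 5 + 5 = 10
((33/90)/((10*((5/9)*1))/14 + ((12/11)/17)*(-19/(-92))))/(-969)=-19481/21112040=-0.00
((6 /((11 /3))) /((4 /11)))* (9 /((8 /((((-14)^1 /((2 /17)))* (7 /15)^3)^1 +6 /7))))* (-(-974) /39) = -1420.70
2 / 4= 1 / 2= 0.50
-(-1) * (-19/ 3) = -19/ 3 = -6.33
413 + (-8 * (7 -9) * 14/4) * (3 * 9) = 1925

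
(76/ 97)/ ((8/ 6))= 57/ 97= 0.59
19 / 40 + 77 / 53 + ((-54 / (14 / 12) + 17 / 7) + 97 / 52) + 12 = -5414093 / 192920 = -28.06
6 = 6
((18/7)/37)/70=0.00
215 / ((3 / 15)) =1075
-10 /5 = -2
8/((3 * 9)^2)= 8/729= 0.01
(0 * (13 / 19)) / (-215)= 0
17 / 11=1.55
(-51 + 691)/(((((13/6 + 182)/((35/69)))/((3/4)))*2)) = 0.66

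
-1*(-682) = 682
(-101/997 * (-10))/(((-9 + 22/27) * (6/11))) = -49995/220337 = -0.23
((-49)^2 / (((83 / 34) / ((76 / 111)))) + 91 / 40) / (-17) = -249005743 / 6264840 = -39.75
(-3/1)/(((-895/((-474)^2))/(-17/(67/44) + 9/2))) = -300953502/59965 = -5018.82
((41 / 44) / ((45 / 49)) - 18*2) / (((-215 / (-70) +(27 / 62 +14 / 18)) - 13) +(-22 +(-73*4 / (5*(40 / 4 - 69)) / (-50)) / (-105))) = 110859576625 / 97328310068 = 1.14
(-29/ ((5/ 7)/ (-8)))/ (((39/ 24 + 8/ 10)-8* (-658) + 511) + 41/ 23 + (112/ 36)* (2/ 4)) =0.06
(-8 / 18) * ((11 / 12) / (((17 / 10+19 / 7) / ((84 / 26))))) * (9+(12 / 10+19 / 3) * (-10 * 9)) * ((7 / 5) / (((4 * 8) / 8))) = 841379 / 12051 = 69.82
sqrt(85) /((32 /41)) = 41 * sqrt(85) /32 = 11.81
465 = 465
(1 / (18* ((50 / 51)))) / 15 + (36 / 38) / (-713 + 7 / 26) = 431057 / 176044500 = 0.00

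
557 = 557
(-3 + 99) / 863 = 96 / 863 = 0.11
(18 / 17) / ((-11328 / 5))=-15 / 32096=-0.00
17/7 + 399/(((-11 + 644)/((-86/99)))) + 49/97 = 33844486/14183631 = 2.39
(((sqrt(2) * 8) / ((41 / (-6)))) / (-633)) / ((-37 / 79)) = -1264 * sqrt(2) / 320087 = -0.01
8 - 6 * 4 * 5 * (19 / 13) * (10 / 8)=-2746 / 13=-211.23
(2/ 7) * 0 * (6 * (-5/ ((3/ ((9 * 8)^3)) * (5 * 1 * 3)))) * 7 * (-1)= 0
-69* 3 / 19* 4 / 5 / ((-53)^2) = -0.00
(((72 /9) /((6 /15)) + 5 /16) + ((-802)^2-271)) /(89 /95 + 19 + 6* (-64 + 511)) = 977289035 /4106944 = 237.96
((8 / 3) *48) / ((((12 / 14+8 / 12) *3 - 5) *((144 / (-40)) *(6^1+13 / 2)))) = 896 / 135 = 6.64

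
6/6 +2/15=17/15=1.13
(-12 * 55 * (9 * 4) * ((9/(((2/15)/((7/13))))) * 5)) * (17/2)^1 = -477130500/13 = -36702346.15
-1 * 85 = -85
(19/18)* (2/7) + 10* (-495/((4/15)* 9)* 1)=-259837/126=-2062.20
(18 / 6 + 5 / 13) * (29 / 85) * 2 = 2552 / 1105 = 2.31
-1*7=-7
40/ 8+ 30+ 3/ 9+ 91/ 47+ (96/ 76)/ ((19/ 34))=2012111/ 50901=39.53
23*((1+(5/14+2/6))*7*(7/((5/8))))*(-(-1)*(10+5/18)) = 845894/27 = 31329.41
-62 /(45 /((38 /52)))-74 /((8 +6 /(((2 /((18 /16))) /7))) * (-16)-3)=-256511 /297765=-0.86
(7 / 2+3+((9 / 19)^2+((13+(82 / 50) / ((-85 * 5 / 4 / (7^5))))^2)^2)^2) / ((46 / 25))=7389307442489385969.96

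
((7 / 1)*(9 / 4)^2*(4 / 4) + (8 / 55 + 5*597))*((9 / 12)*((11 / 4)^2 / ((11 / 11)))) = 87717729 / 5120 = 17132.37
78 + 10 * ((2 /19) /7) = 10394 /133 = 78.15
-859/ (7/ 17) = -14603/ 7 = -2086.14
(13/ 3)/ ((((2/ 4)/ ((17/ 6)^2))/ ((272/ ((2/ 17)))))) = 4343092/ 27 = 160855.26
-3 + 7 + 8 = 12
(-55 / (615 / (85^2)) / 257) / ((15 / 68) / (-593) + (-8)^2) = -291340900 / 7416288321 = -0.04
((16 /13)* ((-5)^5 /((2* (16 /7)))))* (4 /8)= -21875 /52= -420.67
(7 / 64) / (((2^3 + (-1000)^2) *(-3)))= -7 / 192001536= -0.00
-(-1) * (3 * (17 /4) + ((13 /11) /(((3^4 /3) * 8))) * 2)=3790 /297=12.76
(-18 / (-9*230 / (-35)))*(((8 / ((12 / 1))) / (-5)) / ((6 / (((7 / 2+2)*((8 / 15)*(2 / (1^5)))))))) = 616 / 15525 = 0.04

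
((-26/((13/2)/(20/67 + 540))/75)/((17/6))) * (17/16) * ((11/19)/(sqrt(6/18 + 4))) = -7964 * sqrt(39)/16549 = -3.01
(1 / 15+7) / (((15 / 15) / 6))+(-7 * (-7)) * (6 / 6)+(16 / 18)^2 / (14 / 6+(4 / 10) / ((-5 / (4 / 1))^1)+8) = 9274589 / 101385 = 91.48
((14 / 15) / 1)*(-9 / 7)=-1.20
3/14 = 0.21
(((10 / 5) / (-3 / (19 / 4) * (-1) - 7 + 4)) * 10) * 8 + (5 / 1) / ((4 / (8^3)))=5152 / 9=572.44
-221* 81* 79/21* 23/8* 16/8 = -10842039/28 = -387215.68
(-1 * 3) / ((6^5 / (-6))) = 1 / 432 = 0.00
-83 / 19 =-4.37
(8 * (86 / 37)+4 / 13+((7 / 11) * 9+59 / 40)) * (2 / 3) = 5524769 / 317460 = 17.40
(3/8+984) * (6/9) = 656.25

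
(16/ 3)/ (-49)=-16/ 147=-0.11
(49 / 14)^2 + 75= 349 / 4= 87.25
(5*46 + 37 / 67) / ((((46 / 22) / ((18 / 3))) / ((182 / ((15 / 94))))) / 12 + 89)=69766560864 / 26931968761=2.59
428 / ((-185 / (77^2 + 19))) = -2545744 / 185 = -13760.78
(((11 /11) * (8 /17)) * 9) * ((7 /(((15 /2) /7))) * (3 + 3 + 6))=28224 /85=332.05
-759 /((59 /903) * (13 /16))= -10966032 /767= -14297.30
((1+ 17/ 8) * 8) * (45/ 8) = 1125/ 8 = 140.62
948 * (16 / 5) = 15168 / 5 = 3033.60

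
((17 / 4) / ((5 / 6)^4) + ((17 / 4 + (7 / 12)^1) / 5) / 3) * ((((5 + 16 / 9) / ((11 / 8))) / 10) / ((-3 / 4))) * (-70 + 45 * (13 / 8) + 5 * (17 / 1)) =-294638723 / 556875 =-529.09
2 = 2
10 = 10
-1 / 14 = -0.07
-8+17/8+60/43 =-1541/344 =-4.48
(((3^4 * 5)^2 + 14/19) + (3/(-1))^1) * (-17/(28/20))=-264896720/133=-1991704.66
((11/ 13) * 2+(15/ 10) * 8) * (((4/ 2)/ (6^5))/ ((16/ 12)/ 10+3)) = 445/ 395928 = 0.00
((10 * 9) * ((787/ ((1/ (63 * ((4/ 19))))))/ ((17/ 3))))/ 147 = 2549880/ 2261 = 1127.77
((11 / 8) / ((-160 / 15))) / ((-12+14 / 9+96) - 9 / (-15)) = -1485 / 992512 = -0.00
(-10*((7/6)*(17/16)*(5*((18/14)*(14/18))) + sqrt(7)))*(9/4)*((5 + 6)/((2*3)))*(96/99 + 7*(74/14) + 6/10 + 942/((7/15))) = -100979915/192 - 1187999*sqrt(7)/14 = -750447.77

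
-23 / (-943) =1 / 41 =0.02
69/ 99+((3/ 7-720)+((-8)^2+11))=-148735/ 231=-643.87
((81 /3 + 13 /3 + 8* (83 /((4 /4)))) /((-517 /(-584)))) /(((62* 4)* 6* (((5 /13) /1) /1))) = 989807 /721215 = 1.37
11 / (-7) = -1.57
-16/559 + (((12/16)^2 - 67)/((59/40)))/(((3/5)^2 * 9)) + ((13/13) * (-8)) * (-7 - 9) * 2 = 1293357979/5342922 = 242.07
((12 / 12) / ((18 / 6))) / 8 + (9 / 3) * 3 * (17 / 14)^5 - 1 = 36789895 / 1613472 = 22.80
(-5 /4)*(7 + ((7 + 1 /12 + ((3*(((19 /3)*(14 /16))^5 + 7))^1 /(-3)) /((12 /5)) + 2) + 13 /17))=17573564367485 /6497501184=2704.67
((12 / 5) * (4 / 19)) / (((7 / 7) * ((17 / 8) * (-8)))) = -48 / 1615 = -0.03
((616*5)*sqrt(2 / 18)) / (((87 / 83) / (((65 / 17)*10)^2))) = 108007900000 / 75429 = 1431914.78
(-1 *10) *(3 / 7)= -30 / 7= -4.29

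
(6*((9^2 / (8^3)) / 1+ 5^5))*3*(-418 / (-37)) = 3009752361 / 4736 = 635505.14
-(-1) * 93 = 93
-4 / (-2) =2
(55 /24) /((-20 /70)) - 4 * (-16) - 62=-289 /48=-6.02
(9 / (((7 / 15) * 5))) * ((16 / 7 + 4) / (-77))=-108 / 343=-0.31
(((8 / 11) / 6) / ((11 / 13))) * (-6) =-104 / 121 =-0.86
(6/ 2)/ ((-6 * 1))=-1/ 2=-0.50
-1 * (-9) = 9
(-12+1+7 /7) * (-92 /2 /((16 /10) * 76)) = 575 /152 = 3.78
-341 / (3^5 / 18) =-682 / 27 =-25.26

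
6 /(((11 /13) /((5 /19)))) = 390 /209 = 1.87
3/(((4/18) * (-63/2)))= -3/7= -0.43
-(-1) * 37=37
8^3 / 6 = 256 / 3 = 85.33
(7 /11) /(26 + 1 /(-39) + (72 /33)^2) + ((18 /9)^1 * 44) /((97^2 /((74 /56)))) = 315846707 /9552571931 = 0.03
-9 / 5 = -1.80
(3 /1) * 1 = 3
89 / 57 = 1.56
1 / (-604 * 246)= -1 / 148584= -0.00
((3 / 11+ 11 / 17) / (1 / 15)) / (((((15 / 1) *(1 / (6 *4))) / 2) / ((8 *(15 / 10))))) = 99072 / 187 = 529.80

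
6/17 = 0.35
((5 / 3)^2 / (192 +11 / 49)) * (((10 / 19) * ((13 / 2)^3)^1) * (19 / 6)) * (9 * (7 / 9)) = 94196375 / 2034504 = 46.30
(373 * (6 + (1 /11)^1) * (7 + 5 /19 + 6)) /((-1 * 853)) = -6297732 /178277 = -35.33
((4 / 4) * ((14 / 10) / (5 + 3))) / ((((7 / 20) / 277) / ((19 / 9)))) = 5263 / 18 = 292.39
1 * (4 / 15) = 4 / 15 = 0.27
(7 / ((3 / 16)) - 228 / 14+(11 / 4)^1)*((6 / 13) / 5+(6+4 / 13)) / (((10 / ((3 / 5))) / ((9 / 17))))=71964 / 14875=4.84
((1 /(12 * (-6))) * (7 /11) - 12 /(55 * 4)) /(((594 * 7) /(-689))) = 172939 /16465680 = 0.01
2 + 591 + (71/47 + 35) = 29587/47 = 629.51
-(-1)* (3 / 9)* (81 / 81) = 1 / 3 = 0.33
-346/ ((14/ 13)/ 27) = -60723/ 7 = -8674.71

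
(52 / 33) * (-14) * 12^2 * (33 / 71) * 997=-1472077.52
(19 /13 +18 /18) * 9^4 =209952 /13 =16150.15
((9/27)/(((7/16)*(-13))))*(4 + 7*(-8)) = 64/21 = 3.05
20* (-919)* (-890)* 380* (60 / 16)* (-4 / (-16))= 5827608750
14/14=1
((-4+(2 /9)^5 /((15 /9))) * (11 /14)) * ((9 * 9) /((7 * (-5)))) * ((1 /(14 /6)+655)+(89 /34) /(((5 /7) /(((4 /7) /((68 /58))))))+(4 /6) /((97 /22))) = 4780.94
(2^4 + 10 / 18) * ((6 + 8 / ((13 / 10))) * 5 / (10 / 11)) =129481 / 117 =1106.68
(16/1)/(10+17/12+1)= 192/149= 1.29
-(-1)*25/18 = 25/18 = 1.39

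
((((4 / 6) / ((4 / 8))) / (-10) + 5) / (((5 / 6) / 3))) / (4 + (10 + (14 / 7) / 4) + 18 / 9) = 292 / 275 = 1.06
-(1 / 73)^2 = -1 / 5329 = -0.00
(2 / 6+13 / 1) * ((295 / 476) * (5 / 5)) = 2950 / 357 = 8.26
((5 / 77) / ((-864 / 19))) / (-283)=95 / 18827424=0.00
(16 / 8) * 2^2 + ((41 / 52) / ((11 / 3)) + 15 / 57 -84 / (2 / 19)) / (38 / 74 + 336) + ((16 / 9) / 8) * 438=41798231051 / 405952404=102.96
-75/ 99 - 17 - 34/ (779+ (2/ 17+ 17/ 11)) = -42878219/ 2408736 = -17.80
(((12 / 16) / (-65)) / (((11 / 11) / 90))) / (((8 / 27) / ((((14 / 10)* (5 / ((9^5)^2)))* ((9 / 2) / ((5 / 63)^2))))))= -343 / 68234400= -0.00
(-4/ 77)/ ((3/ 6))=-8/ 77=-0.10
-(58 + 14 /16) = -471 /8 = -58.88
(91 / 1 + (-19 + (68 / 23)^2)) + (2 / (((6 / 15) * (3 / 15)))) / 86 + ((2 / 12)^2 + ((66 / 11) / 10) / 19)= 6308459111 / 77794740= 81.09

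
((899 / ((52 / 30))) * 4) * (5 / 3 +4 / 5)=66526 / 13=5117.38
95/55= 19/11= 1.73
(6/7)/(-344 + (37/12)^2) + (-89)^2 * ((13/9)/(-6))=-34719350093/18207126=-1906.91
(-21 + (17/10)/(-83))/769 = -17447/638270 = -0.03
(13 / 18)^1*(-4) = -26 / 9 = -2.89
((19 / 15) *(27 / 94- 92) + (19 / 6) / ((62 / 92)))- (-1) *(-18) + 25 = -4566409 / 43710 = -104.47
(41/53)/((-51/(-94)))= 3854/2703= 1.43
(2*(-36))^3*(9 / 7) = -3359232 / 7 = -479890.29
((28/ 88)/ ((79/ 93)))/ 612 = 217/ 354552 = 0.00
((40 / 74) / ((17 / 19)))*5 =1900 / 629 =3.02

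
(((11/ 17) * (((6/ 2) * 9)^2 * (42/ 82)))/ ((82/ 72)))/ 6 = 1010394/ 28577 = 35.36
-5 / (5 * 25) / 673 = -1 / 16825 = -0.00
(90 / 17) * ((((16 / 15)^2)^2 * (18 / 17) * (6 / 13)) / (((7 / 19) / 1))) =29884416 / 3287375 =9.09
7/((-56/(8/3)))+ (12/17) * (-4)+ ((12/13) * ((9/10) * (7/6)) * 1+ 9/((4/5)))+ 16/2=226247/13260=17.06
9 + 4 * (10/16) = 23/2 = 11.50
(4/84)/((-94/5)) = -5/1974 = -0.00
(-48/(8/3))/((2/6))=-54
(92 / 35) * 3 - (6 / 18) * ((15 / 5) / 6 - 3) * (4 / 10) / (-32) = 26461 / 3360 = 7.88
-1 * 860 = -860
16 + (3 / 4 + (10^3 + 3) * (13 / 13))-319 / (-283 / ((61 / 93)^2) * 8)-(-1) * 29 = 20537113129 / 19581336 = 1048.81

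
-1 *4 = -4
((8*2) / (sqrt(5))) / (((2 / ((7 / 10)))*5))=28*sqrt(5) / 125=0.50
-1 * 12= -12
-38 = -38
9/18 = 0.50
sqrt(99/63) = sqrt(77)/7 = 1.25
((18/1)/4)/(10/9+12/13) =1053/476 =2.21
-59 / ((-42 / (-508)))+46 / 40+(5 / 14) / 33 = -3291557 / 4620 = -712.46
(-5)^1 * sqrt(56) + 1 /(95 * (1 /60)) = 12 /19- 10 * sqrt(14) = -36.78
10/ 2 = 5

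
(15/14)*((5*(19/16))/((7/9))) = 12825/1568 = 8.18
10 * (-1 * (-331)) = 3310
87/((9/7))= 203/3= 67.67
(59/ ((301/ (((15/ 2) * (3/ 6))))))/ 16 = 885/ 19264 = 0.05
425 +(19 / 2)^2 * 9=4949 / 4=1237.25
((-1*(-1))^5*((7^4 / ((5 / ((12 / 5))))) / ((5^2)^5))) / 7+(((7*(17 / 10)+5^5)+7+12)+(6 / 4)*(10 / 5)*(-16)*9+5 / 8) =5321337923553 / 1953125000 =2724.53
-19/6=-3.17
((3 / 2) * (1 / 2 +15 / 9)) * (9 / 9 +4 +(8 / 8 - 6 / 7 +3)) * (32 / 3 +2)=4693 / 14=335.21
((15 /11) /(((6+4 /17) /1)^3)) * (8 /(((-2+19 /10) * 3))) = -245650 /1637647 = -0.15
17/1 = 17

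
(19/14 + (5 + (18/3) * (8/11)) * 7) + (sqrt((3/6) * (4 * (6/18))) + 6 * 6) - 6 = sqrt(6)/3 + 14923/154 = 97.72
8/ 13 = 0.62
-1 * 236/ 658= -118/ 329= -0.36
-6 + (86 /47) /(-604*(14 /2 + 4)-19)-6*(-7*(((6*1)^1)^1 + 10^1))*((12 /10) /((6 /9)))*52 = 98478486596 /1565805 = 62893.20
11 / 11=1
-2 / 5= -0.40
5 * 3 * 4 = 60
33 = 33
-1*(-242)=242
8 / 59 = 0.14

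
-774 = -774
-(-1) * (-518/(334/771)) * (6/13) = -1198134/2171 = -551.88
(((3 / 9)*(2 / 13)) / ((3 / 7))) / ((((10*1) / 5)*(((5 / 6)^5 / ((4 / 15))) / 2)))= 16128 / 203125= 0.08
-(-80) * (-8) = -640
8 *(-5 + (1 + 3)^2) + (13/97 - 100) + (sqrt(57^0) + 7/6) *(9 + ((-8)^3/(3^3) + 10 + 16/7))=-751655/109998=-6.83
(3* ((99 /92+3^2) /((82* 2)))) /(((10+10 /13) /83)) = 3000699 /2112320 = 1.42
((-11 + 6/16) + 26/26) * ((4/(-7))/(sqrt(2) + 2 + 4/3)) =165/82-99 * sqrt(2)/164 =1.16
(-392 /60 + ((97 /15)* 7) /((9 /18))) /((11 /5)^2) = 2100 /121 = 17.36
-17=-17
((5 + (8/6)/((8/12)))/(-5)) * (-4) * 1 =5.60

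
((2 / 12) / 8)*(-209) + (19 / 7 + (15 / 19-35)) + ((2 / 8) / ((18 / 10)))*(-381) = -566689 / 6384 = -88.77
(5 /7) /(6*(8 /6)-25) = -5 /119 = -0.04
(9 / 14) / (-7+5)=-9 / 28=-0.32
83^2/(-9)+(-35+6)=-7150/9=-794.44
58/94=29/47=0.62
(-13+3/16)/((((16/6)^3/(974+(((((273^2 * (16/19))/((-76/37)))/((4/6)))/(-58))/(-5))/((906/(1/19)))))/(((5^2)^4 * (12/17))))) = -379506764612893359375/2091436183552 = -181457492.03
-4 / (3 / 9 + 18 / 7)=-84 / 61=-1.38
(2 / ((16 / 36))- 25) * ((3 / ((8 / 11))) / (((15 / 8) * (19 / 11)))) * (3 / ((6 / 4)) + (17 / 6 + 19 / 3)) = -332387 / 1140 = -291.57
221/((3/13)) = 2873/3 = 957.67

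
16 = 16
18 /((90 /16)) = 16 /5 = 3.20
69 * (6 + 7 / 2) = 1311 / 2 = 655.50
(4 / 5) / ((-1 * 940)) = -1 / 1175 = -0.00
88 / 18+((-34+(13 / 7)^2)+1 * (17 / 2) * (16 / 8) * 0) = -11317 / 441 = -25.66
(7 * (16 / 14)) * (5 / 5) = 8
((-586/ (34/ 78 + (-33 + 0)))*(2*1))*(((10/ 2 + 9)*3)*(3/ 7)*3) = 1234116/ 635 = 1943.49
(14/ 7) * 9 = 18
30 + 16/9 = 286/9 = 31.78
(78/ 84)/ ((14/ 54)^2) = 9477/ 686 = 13.81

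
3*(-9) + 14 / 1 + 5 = -8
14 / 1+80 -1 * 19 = 75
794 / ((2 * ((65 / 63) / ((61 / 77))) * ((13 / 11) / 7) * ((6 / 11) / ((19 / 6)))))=35429471 / 3380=10482.09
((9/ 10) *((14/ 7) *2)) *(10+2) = 216/ 5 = 43.20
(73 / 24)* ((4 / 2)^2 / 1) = 73 / 6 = 12.17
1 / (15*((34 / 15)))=1 / 34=0.03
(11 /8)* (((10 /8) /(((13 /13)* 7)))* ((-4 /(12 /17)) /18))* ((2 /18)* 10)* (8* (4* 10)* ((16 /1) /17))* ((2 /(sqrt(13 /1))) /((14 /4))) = -176000* sqrt(13) /154791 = -4.10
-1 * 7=-7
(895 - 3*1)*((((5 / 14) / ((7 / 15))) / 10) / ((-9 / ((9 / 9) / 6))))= -1.26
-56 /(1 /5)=-280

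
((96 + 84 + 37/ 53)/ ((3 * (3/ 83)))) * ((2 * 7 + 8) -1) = 5564237/ 159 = 34995.20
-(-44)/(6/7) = 154/3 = 51.33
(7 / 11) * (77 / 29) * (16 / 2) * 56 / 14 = 1568 / 29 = 54.07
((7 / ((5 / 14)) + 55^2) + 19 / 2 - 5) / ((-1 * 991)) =-30491 / 9910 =-3.08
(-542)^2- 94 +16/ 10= 1468358/ 5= 293671.60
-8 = -8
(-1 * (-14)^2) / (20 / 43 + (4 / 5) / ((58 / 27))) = -87290 / 373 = -234.02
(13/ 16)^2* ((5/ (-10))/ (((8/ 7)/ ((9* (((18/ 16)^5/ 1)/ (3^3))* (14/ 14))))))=-23284989/ 134217728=-0.17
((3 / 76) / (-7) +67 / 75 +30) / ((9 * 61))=1232419 / 21905100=0.06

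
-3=-3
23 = 23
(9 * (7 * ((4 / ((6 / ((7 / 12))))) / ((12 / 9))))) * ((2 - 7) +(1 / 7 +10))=189 / 2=94.50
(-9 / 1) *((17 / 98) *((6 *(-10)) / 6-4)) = 153 / 7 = 21.86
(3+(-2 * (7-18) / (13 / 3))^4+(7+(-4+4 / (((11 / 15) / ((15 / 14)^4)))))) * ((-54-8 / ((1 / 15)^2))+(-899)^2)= 546337431.91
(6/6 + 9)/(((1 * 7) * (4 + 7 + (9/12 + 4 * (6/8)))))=40/413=0.10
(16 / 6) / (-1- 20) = -0.13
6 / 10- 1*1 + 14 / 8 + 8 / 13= 511 / 260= 1.97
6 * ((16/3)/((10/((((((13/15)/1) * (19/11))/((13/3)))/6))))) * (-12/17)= -608/4675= -0.13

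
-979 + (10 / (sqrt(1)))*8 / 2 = -939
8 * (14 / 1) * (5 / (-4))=-140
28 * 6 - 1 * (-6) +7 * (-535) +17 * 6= -3469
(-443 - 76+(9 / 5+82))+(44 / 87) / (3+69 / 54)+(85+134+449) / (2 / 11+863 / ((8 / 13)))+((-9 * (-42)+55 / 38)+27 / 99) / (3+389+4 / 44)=-1780691194383407 / 4106409240850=-433.64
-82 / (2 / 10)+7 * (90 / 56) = -398.75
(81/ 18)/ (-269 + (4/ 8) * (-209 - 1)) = -9/ 748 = -0.01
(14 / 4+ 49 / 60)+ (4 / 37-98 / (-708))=199229 / 43660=4.56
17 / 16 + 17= 289 / 16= 18.06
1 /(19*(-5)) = -1 /95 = -0.01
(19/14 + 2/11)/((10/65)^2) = 40053/616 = 65.02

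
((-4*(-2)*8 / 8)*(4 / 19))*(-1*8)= -256 / 19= -13.47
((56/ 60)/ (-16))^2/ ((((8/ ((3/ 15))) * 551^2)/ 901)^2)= 39778249/ 2123678988311040000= 0.00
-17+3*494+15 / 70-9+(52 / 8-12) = 10155 / 7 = 1450.71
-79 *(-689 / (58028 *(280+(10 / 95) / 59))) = 61017151 / 18213944696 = 0.00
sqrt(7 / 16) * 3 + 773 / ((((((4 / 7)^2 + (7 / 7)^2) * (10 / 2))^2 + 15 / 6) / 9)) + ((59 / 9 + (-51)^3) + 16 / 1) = -132476.82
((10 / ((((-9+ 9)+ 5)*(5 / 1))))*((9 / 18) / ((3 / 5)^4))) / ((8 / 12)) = 125 / 54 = 2.31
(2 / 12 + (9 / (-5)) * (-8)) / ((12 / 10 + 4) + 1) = 437 / 186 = 2.35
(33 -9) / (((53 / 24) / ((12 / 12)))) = 576 / 53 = 10.87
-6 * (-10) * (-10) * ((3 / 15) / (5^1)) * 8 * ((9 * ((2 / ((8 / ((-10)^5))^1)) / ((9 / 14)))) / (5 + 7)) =5600000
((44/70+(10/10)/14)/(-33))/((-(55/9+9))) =21/14960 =0.00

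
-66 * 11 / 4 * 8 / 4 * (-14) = 5082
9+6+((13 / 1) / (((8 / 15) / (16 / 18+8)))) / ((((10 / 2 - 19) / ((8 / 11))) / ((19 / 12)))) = -1955 / 693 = -2.82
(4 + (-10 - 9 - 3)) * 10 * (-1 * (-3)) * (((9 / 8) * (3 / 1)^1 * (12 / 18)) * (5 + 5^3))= -157950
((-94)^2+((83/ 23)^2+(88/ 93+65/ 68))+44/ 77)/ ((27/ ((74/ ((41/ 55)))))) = 421819522451525/ 12961736802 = 32543.44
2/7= 0.29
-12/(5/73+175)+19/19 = 992/1065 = 0.93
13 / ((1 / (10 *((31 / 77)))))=4030 / 77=52.34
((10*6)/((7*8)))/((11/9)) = 135/154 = 0.88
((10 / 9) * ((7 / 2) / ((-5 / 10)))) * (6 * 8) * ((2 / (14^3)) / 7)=-40 / 1029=-0.04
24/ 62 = 12/ 31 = 0.39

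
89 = 89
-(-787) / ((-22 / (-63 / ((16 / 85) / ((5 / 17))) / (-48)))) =-413175 / 5632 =-73.36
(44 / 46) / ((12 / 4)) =22 / 69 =0.32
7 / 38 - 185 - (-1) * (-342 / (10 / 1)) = -41613 / 190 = -219.02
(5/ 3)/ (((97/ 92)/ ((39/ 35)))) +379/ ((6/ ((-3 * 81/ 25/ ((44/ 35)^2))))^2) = 4071813627965/ 10179828736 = 399.99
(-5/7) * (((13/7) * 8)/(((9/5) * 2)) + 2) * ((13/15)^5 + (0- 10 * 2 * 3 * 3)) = 52618055902/66976875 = 785.62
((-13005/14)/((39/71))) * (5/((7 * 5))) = -307785/1274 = -241.59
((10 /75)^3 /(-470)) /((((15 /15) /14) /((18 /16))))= -7 /88125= -0.00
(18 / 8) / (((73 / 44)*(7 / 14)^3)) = 792 / 73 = 10.85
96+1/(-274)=96.00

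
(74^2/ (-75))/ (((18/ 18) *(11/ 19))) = -126.11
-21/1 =-21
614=614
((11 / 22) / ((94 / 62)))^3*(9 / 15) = 89373 / 4152920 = 0.02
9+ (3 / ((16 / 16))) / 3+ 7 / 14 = 21 / 2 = 10.50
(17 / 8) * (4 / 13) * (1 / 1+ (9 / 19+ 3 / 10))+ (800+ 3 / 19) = 3958509 / 4940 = 801.32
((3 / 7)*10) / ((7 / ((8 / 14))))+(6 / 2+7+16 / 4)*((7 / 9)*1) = 34694 / 3087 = 11.24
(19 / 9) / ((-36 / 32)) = -1.88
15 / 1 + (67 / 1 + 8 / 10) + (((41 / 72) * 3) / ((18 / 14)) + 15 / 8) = 23221 / 270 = 86.00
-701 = -701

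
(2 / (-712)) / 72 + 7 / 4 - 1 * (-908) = 23318711 / 25632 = 909.75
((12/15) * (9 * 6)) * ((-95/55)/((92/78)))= -80028/1265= -63.26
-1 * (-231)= 231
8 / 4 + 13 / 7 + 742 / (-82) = -1490 / 287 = -5.19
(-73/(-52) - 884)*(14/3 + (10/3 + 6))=-321265/26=-12356.35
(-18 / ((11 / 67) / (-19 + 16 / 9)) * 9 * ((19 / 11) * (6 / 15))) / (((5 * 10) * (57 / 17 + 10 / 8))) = 48302712 / 946825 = 51.02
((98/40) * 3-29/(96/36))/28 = -141/1120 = -0.13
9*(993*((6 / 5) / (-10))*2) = -53622 / 25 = -2144.88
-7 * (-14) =98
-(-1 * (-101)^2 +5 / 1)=10196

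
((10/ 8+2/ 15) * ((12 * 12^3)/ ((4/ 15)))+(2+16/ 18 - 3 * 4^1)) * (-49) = -47433470/ 9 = -5270385.56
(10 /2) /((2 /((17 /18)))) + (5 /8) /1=215 /72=2.99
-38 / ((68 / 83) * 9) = -1577 / 306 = -5.15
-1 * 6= -6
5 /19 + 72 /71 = 1723 /1349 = 1.28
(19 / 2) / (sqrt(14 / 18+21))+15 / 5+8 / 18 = 1381 / 252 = 5.48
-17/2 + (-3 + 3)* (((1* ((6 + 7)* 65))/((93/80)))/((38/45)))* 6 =-17/2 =-8.50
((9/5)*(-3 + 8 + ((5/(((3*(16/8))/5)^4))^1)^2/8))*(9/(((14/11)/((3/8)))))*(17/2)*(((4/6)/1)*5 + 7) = 12745162463/5308416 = 2400.94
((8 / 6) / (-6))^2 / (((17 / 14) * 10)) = 28 / 6885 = 0.00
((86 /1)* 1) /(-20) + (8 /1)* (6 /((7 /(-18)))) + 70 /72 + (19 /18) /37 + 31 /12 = -124.14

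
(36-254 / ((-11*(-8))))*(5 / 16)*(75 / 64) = 546375 / 45056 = 12.13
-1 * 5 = -5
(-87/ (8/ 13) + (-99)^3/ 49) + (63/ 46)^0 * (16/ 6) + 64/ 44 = -257934451/ 12936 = -19939.27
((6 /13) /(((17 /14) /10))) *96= 80640 /221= 364.89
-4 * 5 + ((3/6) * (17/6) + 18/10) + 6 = -647/60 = -10.78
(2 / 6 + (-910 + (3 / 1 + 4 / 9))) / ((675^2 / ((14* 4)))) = -456736 / 4100625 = -0.11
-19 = -19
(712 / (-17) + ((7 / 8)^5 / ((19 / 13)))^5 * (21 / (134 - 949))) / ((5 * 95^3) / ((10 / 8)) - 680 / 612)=-488538971297366591600765266507802703 / 40003444288873103484413600391292675686400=-0.00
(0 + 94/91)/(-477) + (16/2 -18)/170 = -45005/737919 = -0.06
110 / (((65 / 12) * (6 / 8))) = 352 / 13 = 27.08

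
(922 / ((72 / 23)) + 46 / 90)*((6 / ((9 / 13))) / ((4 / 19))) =13117429 / 1080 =12145.77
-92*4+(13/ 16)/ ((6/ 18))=-5849/ 16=-365.56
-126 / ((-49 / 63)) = 162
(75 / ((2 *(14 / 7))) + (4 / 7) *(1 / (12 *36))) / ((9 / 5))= 17720 / 1701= 10.42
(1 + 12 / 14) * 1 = 13 / 7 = 1.86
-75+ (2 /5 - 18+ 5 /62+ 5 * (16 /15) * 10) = -36443 /930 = -39.19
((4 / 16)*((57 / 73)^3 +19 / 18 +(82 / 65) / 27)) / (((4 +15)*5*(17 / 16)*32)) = 2155134203 / 17641609736400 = 0.00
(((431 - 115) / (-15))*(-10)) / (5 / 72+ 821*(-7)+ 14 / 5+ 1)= -75840 / 2067527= -0.04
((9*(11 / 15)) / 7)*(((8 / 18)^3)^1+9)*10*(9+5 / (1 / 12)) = 3352250 / 567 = 5912.26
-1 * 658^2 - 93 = -433057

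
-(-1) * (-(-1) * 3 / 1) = 3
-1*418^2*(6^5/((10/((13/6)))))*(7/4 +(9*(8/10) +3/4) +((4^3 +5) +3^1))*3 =-1803782783088/25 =-72151311323.52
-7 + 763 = 756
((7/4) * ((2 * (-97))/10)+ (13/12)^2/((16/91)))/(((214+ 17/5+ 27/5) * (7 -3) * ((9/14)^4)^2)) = -1811352357409/1726345698984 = -1.05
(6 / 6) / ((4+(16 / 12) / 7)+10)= 21 / 298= 0.07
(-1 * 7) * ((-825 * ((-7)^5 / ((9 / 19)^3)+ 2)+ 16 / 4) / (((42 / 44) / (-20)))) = 13948608782680 / 729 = 19133894077.75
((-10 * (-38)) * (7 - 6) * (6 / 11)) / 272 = 0.76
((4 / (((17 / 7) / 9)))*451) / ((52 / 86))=2443518 / 221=11056.64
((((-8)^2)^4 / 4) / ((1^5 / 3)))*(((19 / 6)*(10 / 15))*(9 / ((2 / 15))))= 1793064960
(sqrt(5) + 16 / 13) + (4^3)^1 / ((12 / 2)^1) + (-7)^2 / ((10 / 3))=sqrt(5) + 10373 / 390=28.83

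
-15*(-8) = 120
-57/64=-0.89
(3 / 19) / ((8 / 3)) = 9 / 152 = 0.06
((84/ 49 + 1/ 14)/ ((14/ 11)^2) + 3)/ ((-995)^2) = 11257/ 2716628600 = 0.00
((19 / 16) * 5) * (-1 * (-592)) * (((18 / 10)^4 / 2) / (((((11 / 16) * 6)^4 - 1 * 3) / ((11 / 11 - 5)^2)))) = 50379522048 / 48901375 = 1030.23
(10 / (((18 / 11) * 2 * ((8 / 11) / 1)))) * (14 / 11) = 385 / 72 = 5.35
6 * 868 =5208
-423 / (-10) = 423 / 10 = 42.30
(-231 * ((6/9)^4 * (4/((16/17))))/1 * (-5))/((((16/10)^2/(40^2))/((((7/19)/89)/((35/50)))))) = 163625000/45657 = 3583.79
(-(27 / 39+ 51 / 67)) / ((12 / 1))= -211 / 1742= -0.12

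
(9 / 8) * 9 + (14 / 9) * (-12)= -205 / 24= -8.54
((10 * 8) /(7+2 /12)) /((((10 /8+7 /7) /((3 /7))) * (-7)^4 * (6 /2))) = 0.00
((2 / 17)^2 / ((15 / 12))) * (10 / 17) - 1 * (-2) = 9858 / 4913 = 2.01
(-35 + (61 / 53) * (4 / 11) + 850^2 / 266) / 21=207927337 / 1628319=127.69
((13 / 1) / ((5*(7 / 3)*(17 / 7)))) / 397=39 / 33745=0.00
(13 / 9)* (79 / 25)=1027 / 225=4.56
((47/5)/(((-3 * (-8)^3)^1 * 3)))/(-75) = -47/1728000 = -0.00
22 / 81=0.27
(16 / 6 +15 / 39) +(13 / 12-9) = -253 / 52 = -4.87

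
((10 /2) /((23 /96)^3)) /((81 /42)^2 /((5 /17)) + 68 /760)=82368921600 /2885197211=28.55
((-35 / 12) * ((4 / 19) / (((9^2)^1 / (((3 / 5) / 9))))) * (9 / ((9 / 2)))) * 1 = -14 / 13851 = -0.00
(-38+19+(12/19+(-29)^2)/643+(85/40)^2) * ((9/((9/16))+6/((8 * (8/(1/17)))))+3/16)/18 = -90747983615/7656247296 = -11.85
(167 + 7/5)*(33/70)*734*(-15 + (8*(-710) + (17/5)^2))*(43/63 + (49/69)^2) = -393060601.28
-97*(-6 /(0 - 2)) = -291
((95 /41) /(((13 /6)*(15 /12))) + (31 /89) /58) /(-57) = -2370395 /156826722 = -0.02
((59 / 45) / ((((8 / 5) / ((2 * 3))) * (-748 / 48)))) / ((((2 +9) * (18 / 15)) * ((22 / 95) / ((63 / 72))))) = -196175 / 2172192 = -0.09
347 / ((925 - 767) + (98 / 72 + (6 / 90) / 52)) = 202995 / 93227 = 2.18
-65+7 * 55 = 320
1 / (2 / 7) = 7 / 2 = 3.50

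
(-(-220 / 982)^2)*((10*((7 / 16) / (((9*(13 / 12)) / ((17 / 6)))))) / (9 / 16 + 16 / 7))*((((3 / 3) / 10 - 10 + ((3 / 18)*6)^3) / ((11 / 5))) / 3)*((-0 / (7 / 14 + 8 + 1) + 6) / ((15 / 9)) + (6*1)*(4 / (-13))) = 563441200 / 10633841829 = 0.05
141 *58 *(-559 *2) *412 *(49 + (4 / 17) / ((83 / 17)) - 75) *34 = 275873980868928 / 83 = 3323782902035.28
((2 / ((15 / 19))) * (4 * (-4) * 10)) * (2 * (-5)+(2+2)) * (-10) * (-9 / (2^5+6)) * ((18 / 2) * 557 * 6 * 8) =1385994240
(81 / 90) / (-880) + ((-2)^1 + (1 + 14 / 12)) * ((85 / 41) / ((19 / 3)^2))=988791 / 130248800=0.01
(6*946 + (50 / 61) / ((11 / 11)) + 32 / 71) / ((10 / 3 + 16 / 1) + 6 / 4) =147529548 / 541375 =272.51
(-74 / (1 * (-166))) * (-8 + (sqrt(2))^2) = -222 / 83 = -2.67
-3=-3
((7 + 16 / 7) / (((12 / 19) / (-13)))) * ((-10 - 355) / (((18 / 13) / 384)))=1218895600 / 63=19347549.21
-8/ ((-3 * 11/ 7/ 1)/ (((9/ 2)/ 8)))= 21/ 22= 0.95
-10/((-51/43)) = 430/51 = 8.43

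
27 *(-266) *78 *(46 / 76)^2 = -3899259 / 19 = -205224.16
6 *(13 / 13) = 6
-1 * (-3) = 3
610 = 610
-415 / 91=-4.56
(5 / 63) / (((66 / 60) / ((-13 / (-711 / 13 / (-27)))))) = -8450 / 18249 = -0.46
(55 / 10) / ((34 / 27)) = 297 / 68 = 4.37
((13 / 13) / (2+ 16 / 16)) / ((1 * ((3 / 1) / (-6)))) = -2 / 3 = -0.67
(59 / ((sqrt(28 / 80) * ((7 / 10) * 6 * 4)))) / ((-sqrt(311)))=-295 * sqrt(10885) / 91434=-0.34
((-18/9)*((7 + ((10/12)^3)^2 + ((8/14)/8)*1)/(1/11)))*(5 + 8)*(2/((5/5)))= -345895121/81648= -4236.42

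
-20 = -20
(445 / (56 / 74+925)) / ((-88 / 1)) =-16465 / 3014264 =-0.01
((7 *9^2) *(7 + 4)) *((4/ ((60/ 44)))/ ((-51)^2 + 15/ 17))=129591/ 18430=7.03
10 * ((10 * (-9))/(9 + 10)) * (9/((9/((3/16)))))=-675/76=-8.88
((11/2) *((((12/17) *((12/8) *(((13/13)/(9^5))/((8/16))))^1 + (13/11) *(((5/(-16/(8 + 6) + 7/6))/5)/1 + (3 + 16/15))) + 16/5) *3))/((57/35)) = 2475267823/4238406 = 584.01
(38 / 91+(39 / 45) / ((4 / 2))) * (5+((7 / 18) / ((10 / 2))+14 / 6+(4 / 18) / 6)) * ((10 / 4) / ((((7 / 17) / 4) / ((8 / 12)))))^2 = 5400315268 / 3250611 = 1661.32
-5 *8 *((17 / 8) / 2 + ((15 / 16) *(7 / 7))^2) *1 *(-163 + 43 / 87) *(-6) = -17566465 / 232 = -75717.52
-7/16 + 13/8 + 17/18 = 307/144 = 2.13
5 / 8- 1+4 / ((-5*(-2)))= 0.02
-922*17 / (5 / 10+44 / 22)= -31348 / 5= -6269.60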